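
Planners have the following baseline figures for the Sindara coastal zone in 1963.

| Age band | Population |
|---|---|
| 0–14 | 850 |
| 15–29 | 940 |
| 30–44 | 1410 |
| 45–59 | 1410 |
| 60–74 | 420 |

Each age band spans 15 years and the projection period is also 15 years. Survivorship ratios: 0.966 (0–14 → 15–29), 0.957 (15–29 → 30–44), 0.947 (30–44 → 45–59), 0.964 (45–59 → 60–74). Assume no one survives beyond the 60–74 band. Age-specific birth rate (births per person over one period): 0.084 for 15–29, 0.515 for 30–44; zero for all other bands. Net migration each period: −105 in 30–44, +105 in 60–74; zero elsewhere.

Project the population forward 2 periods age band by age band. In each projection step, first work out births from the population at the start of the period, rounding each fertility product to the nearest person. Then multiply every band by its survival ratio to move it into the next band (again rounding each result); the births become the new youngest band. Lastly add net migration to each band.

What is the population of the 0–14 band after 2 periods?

Numbering the groups 1..5 from youngest to oldest:
Period 1.
Births: 940 × 0.084 = 79 ; 1410 × 0.515 = 726 — total 805
Group 2: 850 × 0.966 = 821
Group 3: 940 × 0.957 = 900
Group 4: 1410 × 0.947 = 1335
Group 5: 1410 × 0.964 = 1359
Net migration: Group 3 − 105 → 795; Group 5 + 105 → 1464
→ [805, 821, 795, 1335, 1464]
Period 2.
Births: 821 × 0.084 = 69 ; 795 × 0.515 = 409 — total 478
Group 2: 805 × 0.966 = 778
Group 3: 821 × 0.957 = 786
Group 4: 795 × 0.947 = 753
Group 5: 1335 × 0.964 = 1287
Net migration: Group 3 − 105 → 681; Group 5 + 105 → 1392
→ [478, 778, 681, 753, 1392]

478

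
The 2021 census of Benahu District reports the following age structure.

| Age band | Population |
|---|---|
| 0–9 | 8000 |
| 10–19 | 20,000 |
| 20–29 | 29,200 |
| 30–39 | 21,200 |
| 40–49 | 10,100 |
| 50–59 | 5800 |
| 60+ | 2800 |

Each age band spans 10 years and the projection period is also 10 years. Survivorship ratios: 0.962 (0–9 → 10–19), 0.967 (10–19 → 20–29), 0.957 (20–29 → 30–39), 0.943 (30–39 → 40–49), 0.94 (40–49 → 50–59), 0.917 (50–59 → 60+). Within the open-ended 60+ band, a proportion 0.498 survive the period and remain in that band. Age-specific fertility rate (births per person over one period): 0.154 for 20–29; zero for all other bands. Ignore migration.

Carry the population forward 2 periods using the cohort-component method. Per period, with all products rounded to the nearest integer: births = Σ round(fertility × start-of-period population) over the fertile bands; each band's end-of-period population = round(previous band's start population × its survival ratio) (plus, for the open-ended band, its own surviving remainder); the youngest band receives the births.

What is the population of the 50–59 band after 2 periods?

18792

Let band 1 be 0–9 through band 7 = 60+.
[period 1]
Births: 29200 × 0.154 = 4497
Band 2: 8000 × 0.962 = 7696
Band 3: 20000 × 0.967 = 19340
Band 4: 29200 × 0.957 = 27944
Band 5: 21200 × 0.943 = 19992
Band 6: 10100 × 0.94 = 9494
Band 7: 5800 × 0.917 + 2800 × 0.498 = 5319 + 1394 = 6713
End of period: [4497, 7696, 19340, 27944, 19992, 9494, 6713]
[period 2]
Births: 19340 × 0.154 = 2978
Band 2: 4497 × 0.962 = 4326
Band 3: 7696 × 0.967 = 7442
Band 4: 19340 × 0.957 = 18508
Band 5: 27944 × 0.943 = 26351
Band 6: 19992 × 0.94 = 18792
Band 7: 9494 × 0.917 + 6713 × 0.498 = 8706 + 3343 = 12049
End of period: [2978, 4326, 7442, 18508, 26351, 18792, 12049]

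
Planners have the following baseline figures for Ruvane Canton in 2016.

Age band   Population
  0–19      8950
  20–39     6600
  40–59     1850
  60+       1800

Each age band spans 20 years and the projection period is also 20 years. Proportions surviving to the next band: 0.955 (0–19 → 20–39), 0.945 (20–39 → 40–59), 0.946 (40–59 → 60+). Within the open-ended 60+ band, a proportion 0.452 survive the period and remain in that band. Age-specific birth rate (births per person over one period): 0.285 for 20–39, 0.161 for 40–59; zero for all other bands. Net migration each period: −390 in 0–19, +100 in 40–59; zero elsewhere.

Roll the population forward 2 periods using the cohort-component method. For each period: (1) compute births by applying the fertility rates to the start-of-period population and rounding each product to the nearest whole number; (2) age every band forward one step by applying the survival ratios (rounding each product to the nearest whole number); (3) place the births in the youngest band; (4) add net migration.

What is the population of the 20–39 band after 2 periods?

1708

After projecting period 1:
Births: 6600 × 0.285 = 1881 ; 1850 × 0.161 = 298 → total 2179
20–39: 8950 × 0.955 = 8547
40–59: 6600 × 0.945 = 6237
60+: 1850 × 0.946 + 1800 × 0.452 = 1750 + 814 = 2564
Net migration: 0–19 − 390 → 1789; 40–59 + 100 → 6337
→ [1789, 8547, 6337, 2564]
After projecting period 2:
Births: 8547 × 0.285 = 2436 ; 6337 × 0.161 = 1020 → total 3456
20–39: 1789 × 0.955 = 1708
40–59: 8547 × 0.945 = 8077
60+: 6337 × 0.946 + 2564 × 0.452 = 5995 + 1159 = 7154
Net migration: 0–19 − 390 → 3066; 40–59 + 100 → 8177
→ [3066, 1708, 8177, 7154]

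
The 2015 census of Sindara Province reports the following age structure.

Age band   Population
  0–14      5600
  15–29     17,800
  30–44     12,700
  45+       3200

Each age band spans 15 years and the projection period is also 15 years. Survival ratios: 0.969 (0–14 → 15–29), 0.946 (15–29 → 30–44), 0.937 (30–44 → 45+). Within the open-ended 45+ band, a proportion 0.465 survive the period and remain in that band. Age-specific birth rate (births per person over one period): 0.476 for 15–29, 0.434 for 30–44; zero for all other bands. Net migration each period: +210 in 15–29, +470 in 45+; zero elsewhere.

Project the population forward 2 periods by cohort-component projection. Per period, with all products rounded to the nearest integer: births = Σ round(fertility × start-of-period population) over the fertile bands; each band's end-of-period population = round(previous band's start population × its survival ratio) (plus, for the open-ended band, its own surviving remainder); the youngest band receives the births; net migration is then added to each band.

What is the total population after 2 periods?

After projecting period 1:
Births: 17800 * 0.476 = 8473  |  12700 * 0.434 = 5512 — total 13985
15–29: 5600 * 0.969 = 5426
30–44: 17800 * 0.946 = 16839
45+: 12700 * 0.937 + 3200 * 0.465 = 11900 + 1488 = 13388
Net migration: 15–29 + 210 → 5636; 45+ + 470 → 13858
Giving 13985 / 5636 / 16839 / 13858.
After projecting period 2:
Births: 5636 * 0.476 = 2683  |  16839 * 0.434 = 7308 — total 9991
15–29: 13985 * 0.969 = 13551
30–44: 5636 * 0.946 = 5332
45+: 16839 * 0.937 + 13858 * 0.465 = 15778 + 6444 = 22222
Net migration: 15–29 + 210 → 13761; 45+ + 470 → 22692
Giving 9991 / 13761 / 5332 / 22692.
Total after period 2: 9991 + 13761 + 5332 + 22692 = 51776

51776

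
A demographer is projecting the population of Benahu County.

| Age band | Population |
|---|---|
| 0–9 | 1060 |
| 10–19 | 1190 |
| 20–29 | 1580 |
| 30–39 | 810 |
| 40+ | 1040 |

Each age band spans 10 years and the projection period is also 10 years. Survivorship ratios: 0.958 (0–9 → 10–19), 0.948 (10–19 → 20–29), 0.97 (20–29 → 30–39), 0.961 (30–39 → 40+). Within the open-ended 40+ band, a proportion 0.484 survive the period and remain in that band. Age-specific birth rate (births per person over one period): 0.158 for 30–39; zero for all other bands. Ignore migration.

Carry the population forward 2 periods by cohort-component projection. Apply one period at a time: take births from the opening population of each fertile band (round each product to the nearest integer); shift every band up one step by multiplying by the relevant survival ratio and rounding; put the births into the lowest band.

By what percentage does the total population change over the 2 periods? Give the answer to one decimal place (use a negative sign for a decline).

-20.5

Let band 1 be 0–9 through band 5 = 40+.
— Period 1 —
Births: 810 × 0.158 = 128
Band 2: 1060 × 0.958 = 1015
Band 3: 1190 × 0.948 = 1128
Band 4: 1580 × 0.97 = 1533
Band 5: 810 × 0.961 + 1040 × 0.484 = 778 + 503 = 1281
Giving 128 / 1015 / 1128 / 1533 / 1281.
— Period 2 —
Births: 1533 × 0.158 = 242
Band 2: 128 × 0.958 = 123
Band 3: 1015 × 0.948 = 962
Band 4: 1128 × 0.97 = 1094
Band 5: 1533 × 0.961 + 1281 × 0.484 = 1473 + 620 = 2093
Giving 242 / 123 / 962 / 1094 / 2093.
Total: 5680 → 4514; change = -1166; percentage change = -20.5%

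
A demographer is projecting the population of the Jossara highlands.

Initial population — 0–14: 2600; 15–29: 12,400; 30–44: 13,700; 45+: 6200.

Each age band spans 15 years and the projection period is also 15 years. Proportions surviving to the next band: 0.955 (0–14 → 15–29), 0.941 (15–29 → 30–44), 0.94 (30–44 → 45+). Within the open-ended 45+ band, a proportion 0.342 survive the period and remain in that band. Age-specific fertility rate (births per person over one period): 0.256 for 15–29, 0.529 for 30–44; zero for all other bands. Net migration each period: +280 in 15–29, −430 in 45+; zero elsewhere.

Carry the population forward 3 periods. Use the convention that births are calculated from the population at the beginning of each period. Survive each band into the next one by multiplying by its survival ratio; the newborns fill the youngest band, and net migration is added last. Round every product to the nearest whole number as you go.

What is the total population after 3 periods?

Numbering the bands 1..4 from youngest to oldest:
After projecting period 1:
Births: 12400 × 0.256 = 3174  |  13700 × 0.529 = 7247 → total 10421
Band 2: 2600 × 0.955 = 2483
Band 3: 12400 × 0.941 = 11668
Band 4: 13700 × 0.94 + 6200 × 0.342 = 12878 + 2120 = 14998
Net migration: Band 2 + 280 → 2763; Band 4 − 430 → 14568
Giving 10421 / 2763 / 11668 / 14568.
After projecting period 2:
Births: 2763 × 0.256 = 707  |  11668 × 0.529 = 6172 → total 6879
Band 2: 10421 × 0.955 = 9952
Band 3: 2763 × 0.941 = 2600
Band 4: 11668 × 0.94 + 14568 × 0.342 = 10968 + 4982 = 15950
Net migration: Band 2 + 280 → 10232; Band 4 − 430 → 15520
Giving 6879 / 10232 / 2600 / 15520.
After projecting period 3:
Births: 10232 × 0.256 = 2619  |  2600 × 0.529 = 1375 → total 3994
Band 2: 6879 × 0.955 = 6569
Band 3: 10232 × 0.941 = 9628
Band 4: 2600 × 0.94 + 15520 × 0.342 = 2444 + 5308 = 7752
Net migration: Band 2 + 280 → 6849; Band 4 − 430 → 7322
Giving 3994 / 6849 / 9628 / 7322.
Total after period 3: 3994 + 6849 + 9628 + 7322 = 27793

27793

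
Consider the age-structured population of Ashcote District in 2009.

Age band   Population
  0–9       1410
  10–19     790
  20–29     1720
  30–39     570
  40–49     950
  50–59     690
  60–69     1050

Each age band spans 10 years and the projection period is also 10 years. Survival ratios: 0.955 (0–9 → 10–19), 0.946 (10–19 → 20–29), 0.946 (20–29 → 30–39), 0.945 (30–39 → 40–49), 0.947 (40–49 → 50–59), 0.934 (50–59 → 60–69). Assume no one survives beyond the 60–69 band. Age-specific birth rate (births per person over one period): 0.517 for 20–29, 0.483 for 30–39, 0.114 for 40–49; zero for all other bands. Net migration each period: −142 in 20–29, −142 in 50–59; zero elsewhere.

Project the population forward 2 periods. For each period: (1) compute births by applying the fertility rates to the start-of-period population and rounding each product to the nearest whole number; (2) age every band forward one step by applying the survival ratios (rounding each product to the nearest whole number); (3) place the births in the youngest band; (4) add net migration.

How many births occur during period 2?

— Period 1 —
Births: 1720 × 0.517 = 889  |  570 × 0.483 = 275  |  950 × 0.114 = 108 → total 1272
10–19: 1410 × 0.955 = 1347
20–29: 790 × 0.946 = 747
30–39: 1720 × 0.946 = 1627
40–49: 570 × 0.945 = 539
50–59: 950 × 0.947 = 900
60–69: 690 × 0.934 = 644
Net migration: 20–29 − 142 → 605; 50–59 − 142 → 758
Giving 1272 / 1347 / 605 / 1627 / 539 / 758 / 644.
— Period 2 —
Births: 605 × 0.517 = 313  |  1627 × 0.483 = 786  |  539 × 0.114 = 61 → total 1160
10–19: 1272 × 0.955 = 1215
20–29: 1347 × 0.946 = 1274
30–39: 605 × 0.946 = 572
40–49: 1627 × 0.945 = 1538
50–59: 539 × 0.947 = 510
60–69: 758 × 0.934 = 708
Net migration: 20–29 − 142 → 1132; 50–59 − 142 → 368
Giving 1160 / 1215 / 1132 / 572 / 1538 / 368 / 708.

1160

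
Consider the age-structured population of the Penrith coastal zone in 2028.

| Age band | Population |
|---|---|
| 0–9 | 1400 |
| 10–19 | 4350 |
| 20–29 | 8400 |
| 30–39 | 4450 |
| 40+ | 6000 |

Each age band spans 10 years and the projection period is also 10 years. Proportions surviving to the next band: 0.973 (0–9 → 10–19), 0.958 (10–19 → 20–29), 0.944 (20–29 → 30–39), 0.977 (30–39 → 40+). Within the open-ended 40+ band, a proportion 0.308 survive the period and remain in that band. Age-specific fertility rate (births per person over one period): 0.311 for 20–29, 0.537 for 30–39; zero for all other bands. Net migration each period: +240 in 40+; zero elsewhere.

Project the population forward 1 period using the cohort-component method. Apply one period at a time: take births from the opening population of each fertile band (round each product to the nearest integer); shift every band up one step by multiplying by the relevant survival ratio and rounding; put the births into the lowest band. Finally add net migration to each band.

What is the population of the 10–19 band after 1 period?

(Groups numbered youngest = 1 to oldest = 5.)
[period 1]
Births: 8400 × 0.311 = 2612  |  4450 × 0.537 = 2390 → 5002
Group 2: 1400 × 0.973 = 1362
Group 3: 4350 × 0.958 = 4167
Group 4: 8400 × 0.944 = 7930
Group 5: 4450 × 0.977 + 6000 × 0.308 = 4348 + 1848 = 6196
Net migration: Group 5 + 240 → 6436
→ [5002, 1362, 4167, 7930, 6436]

1362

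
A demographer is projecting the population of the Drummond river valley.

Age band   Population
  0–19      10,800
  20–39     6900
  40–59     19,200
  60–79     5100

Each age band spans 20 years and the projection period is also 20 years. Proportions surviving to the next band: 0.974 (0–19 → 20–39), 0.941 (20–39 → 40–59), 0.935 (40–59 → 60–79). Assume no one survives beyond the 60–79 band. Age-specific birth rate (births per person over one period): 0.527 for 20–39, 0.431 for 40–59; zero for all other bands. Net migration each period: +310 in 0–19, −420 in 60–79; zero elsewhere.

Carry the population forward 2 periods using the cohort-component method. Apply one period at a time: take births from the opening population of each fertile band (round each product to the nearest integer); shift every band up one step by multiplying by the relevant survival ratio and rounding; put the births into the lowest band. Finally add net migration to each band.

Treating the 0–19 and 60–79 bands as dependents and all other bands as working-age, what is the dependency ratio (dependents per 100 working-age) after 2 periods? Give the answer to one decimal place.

Call the groups 1 to 4, youngest first.
Period 1.
Births: 6900 × 0.527 = 3636  |  19200 × 0.431 = 8275 — total 11911
Group 2: 10800 × 0.974 = 10519
Group 3: 6900 × 0.941 = 6493
Group 4: 19200 × 0.935 = 17952
Net migration: Group 1 + 310 → 12221; Group 4 − 420 → 17532
End of period: [12221, 10519, 6493, 17532]
Period 2.
Births: 10519 × 0.527 = 5544  |  6493 × 0.431 = 2798 — total 8342
Group 2: 12221 × 0.974 = 11903
Group 3: 10519 × 0.941 = 9898
Group 4: 6493 × 0.935 = 6071
Net migration: Group 1 + 310 → 8652; Group 4 − 420 → 5651
End of period: [8652, 11903, 9898, 5651]
Dependents (band 0–19 + band 60–79) = 8652 + 5651 = 14303; working-age = 21801; ratio = 14303/21801 × 100 = 65.6

65.6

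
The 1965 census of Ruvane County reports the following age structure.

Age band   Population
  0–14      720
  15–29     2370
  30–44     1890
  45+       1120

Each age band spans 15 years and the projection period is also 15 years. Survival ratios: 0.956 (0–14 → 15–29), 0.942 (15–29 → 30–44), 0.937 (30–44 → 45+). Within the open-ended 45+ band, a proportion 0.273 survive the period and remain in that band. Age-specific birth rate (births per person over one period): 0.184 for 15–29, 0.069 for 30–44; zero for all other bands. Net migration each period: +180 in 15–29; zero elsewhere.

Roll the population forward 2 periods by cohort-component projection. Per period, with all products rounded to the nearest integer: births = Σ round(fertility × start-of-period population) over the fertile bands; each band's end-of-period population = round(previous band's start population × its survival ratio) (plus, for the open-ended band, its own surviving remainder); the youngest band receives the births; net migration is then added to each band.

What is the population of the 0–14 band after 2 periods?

314

Period 1.
Births: 2370 × 0.184 = 436, 1890 × 0.069 = 130 — total 566
15–29: 720 × 0.956 = 688
30–44: 2370 × 0.942 = 2233
45+: 1890 × 0.937 + 1120 × 0.273 = 1771 + 306 = 2077
Net migration: 15–29 + 180 → 868
→ [566, 868, 2233, 2077]
Period 2.
Births: 868 × 0.184 = 160, 2233 × 0.069 = 154 — total 314
15–29: 566 × 0.956 = 541
30–44: 868 × 0.942 = 818
45+: 2233 × 0.937 + 2077 × 0.273 = 2092 + 567 = 2659
Net migration: 15–29 + 180 → 721
→ [314, 721, 818, 2659]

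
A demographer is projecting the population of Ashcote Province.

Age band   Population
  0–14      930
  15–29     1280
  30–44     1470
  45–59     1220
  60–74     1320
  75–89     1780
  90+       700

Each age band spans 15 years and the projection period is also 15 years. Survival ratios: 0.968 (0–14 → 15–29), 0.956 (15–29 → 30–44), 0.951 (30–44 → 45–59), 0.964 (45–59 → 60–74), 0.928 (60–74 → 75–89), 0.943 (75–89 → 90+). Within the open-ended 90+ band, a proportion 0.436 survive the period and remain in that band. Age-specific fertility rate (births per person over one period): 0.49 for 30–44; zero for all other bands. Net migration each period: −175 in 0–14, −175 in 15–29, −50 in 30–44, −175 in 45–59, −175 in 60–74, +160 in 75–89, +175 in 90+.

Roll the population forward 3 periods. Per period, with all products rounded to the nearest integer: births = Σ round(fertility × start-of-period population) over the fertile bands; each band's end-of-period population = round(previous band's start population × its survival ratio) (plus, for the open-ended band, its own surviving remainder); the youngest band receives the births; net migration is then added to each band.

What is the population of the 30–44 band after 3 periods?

Period 1.
Births: 1470 * 0.49 = 720
15–29: 930 * 0.968 = 900
30–44: 1280 * 0.956 = 1224
45–59: 1470 * 0.951 = 1398
60–74: 1220 * 0.964 = 1176
75–89: 1320 * 0.928 = 1225
90+: 1780 * 0.943 + 700 * 0.436 = 1679 + 305 = 1984
Net migration: 0–14 − 175 → 545; 15–29 − 175 → 725; 30–44 − 50 → 1174; 45–59 − 175 → 1223; 60–74 − 175 → 1001; 75–89 + 160 → 1385; 90+ + 175 → 2159
Giving 545 / 725 / 1174 / 1223 / 1001 / 1385 / 2159.
Period 2.
Births: 1174 * 0.49 = 575
15–29: 545 * 0.968 = 528
30–44: 725 * 0.956 = 693
45–59: 1174 * 0.951 = 1116
60–74: 1223 * 0.964 = 1179
75–89: 1001 * 0.928 = 929
90+: 1385 * 0.943 + 2159 * 0.436 = 1306 + 941 = 2247
Net migration: 0–14 − 175 → 400; 15–29 − 175 → 353; 30–44 − 50 → 643; 45–59 − 175 → 941; 60–74 − 175 → 1004; 75–89 + 160 → 1089; 90+ + 175 → 2422
Giving 400 / 353 / 643 / 941 / 1004 / 1089 / 2422.
Period 3.
Births: 643 * 0.49 = 315
15–29: 400 * 0.968 = 387
30–44: 353 * 0.956 = 337
45–59: 643 * 0.951 = 611
60–74: 941 * 0.964 = 907
75–89: 1004 * 0.928 = 932
90+: 1089 * 0.943 + 2422 * 0.436 = 1027 + 1056 = 2083
Net migration: 0–14 − 175 → 140; 15–29 − 175 → 212; 30–44 − 50 → 287; 45–59 − 175 → 436; 60–74 − 175 → 732; 75–89 + 160 → 1092; 90+ + 175 → 2258
Giving 140 / 212 / 287 / 436 / 732 / 1092 / 2258.

287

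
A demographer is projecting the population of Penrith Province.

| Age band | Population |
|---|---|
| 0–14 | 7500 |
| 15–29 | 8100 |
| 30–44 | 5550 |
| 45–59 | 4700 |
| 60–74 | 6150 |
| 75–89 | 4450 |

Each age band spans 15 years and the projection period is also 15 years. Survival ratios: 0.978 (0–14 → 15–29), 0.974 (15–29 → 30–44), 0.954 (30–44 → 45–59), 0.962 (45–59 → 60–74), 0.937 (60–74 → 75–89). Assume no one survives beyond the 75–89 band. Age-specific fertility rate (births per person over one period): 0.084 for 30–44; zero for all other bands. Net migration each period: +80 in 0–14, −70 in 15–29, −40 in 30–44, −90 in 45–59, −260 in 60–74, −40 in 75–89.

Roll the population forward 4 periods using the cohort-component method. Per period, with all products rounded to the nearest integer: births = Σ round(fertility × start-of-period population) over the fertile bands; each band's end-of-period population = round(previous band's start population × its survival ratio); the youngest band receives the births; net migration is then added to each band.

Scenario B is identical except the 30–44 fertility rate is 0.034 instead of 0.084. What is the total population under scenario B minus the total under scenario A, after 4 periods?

-1000

Call the groups 1 to 6, youngest first.
After projecting period 1:
Births: 5550 × 0.084 = 466
Group 2: 7500 × 0.978 = 7335
Group 3: 8100 × 0.974 = 7889
Group 4: 5550 × 0.954 = 5295
Group 5: 4700 × 0.962 = 4521
Group 6: 6150 × 0.937 = 5763
Net migration: Group 1 + 80 → 546; Group 2 − 70 → 7265; Group 3 − 40 → 7849; Group 4 − 90 → 5205; Group 5 − 260 → 4261; Group 6 − 40 → 5723
Giving 546 / 7265 / 7849 / 5205 / 4261 / 5723.
After projecting period 2:
Births: 7849 × 0.084 = 659
Group 2: 546 × 0.978 = 534
Group 3: 7265 × 0.974 = 7076
Group 4: 7849 × 0.954 = 7488
Group 5: 5205 × 0.962 = 5007
Group 6: 4261 × 0.937 = 3993
Net migration: Group 1 + 80 → 739; Group 2 − 70 → 464; Group 3 − 40 → 7036; Group 4 − 90 → 7398; Group 5 − 260 → 4747; Group 6 − 40 → 3953
Giving 739 / 464 / 7036 / 7398 / 4747 / 3953.
After projecting period 3:
Births: 7036 × 0.084 = 591
Group 2: 739 × 0.978 = 723
Group 3: 464 × 0.974 = 452
Group 4: 7036 × 0.954 = 6712
Group 5: 7398 × 0.962 = 7117
Group 6: 4747 × 0.937 = 4448
Net migration: Group 1 + 80 → 671; Group 2 − 70 → 653; Group 3 − 40 → 412; Group 4 − 90 → 6622; Group 5 − 260 → 6857; Group 6 − 40 → 4408
Giving 671 / 653 / 412 / 6622 / 6857 / 4408.
After projecting period 4:
Births: 412 × 0.084 = 35
Group 2: 671 × 0.978 = 656
Group 3: 653 × 0.974 = 636
Group 4: 412 × 0.954 = 393
Group 5: 6622 × 0.962 = 6370
Group 6: 6857 × 0.937 = 6425
Net migration: Group 1 + 80 → 115; Group 2 − 70 → 586; Group 3 − 40 → 596; Group 4 − 90 → 303; Group 5 − 260 → 6110; Group 6 − 40 → 6385
Giving 115 / 586 / 596 / 303 / 6110 / 6385.
Scenario A total after 4 periods: 14095
Scenario B projection —
After projecting period 1:
Births: 5550 × 0.034 = 189
Group 2: 7500 × 0.978 = 7335
Group 3: 8100 × 0.974 = 7889
Group 4: 5550 × 0.954 = 5295
Group 5: 4700 × 0.962 = 4521
Group 6: 6150 × 0.937 = 5763
Net migration: Group 1 + 80 → 269; Group 2 − 70 → 7265; Group 3 − 40 → 7849; Group 4 − 90 → 5205; Group 5 − 260 → 4261; Group 6 − 40 → 5723
Giving 269 / 7265 / 7849 / 5205 / 4261 / 5723.
After projecting period 2:
Births: 7849 × 0.034 = 267
Group 2: 269 × 0.978 = 263
Group 3: 7265 × 0.974 = 7076
Group 4: 7849 × 0.954 = 7488
Group 5: 5205 × 0.962 = 5007
Group 6: 4261 × 0.937 = 3993
Net migration: Group 1 + 80 → 347; Group 2 − 70 → 193; Group 3 − 40 → 7036; Group 4 − 90 → 7398; Group 5 − 260 → 4747; Group 6 − 40 → 3953
Giving 347 / 193 / 7036 / 7398 / 4747 / 3953.
After projecting period 3:
Births: 7036 × 0.034 = 239
Group 2: 347 × 0.978 = 339
Group 3: 193 × 0.974 = 188
Group 4: 7036 × 0.954 = 6712
Group 5: 7398 × 0.962 = 7117
Group 6: 4747 × 0.937 = 4448
Net migration: Group 1 + 80 → 319; Group 2 − 70 → 269; Group 3 − 40 → 148; Group 4 − 90 → 6622; Group 5 − 260 → 6857; Group 6 − 40 → 4408
Giving 319 / 269 / 148 / 6622 / 6857 / 4408.
After projecting period 4:
Births: 148 × 0.034 = 5
Group 2: 319 × 0.978 = 312
Group 3: 269 × 0.974 = 262
Group 4: 148 × 0.954 = 141
Group 5: 6622 × 0.962 = 6370
Group 6: 6857 × 0.937 = 6425
Net migration: Group 1 + 80 → 85; Group 2 − 70 → 242; Group 3 − 40 → 222; Group 4 − 90 → 51; Group 5 − 260 → 6110; Group 6 − 40 → 6385
Giving 85 / 242 / 222 / 51 / 6110 / 6385.
Scenario B total after 4 periods: 13095
Difference B − A = 13095 − 14095 = -1000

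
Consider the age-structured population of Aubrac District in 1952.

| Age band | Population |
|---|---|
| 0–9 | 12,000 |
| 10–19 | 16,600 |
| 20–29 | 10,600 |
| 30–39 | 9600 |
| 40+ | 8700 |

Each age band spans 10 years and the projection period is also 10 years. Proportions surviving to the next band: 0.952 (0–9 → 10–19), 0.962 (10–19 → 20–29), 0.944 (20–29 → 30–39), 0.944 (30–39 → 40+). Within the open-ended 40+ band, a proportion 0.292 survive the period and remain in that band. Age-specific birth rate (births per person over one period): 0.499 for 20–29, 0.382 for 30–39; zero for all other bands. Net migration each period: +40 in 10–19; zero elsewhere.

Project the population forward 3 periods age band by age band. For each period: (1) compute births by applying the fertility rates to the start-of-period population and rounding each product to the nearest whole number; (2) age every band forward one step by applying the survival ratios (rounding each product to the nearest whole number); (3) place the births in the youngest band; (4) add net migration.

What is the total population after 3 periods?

Period 1.
Births: 10600 * 0.499 = 5289  |  9600 * 0.382 = 3667 ⇒ total 8956
10–19: 12000 * 0.952 = 11424
20–29: 16600 * 0.962 = 15969
30–39: 10600 * 0.944 = 10006
40+: 9600 * 0.944 + 8700 * 0.292 = 9062 + 2540 = 11602
Net migration: 10–19 + 40 → 11464
Population now: 0–9=8956, 10–19=11464, 20–29=15969, 30–39=10006, 40+=11602
Period 2.
Births: 15969 * 0.499 = 7969  |  10006 * 0.382 = 3822 ⇒ total 11791
10–19: 8956 * 0.952 = 8526
20–29: 11464 * 0.962 = 11028
30–39: 15969 * 0.944 = 15075
40+: 10006 * 0.944 + 11602 * 0.292 = 9446 + 3388 = 12834
Net migration: 10–19 + 40 → 8566
Population now: 0–9=11791, 10–19=8566, 20–29=11028, 30–39=15075, 40+=12834
Period 3.
Births: 11028 * 0.499 = 5503  |  15075 * 0.382 = 5759 ⇒ total 11262
10–19: 11791 * 0.952 = 11225
20–29: 8566 * 0.962 = 8240
30–39: 11028 * 0.944 = 10410
40+: 15075 * 0.944 + 12834 * 0.292 = 14231 + 3748 = 17979
Net migration: 10–19 + 40 → 11265
Population now: 0–9=11262, 10–19=11265, 20–29=8240, 30–39=10410, 40+=17979
Total after period 3: 11262 + 11265 + 8240 + 10410 + 17979 = 59156

59156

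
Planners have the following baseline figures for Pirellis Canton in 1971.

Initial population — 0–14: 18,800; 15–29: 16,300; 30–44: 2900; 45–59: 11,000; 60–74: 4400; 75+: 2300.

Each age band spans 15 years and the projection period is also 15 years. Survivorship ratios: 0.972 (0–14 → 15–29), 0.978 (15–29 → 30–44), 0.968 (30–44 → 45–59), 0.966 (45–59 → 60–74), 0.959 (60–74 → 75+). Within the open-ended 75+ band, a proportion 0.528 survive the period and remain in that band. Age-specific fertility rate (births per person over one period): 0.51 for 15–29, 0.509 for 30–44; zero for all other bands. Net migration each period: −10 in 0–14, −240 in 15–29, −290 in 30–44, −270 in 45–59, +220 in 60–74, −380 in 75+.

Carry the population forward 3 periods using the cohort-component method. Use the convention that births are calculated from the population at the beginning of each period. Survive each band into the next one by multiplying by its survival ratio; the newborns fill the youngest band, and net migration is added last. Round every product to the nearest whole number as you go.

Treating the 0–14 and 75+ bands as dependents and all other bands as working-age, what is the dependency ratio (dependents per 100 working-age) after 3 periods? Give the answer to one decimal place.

39.8

Numbering the bands 1..6 from youngest to oldest:
After projecting period 1:
Births: 16300 × 0.51 = 8313  |  2900 × 0.509 = 1476 → 9789
Band 2: 18800 × 0.972 = 18274
Band 3: 16300 × 0.978 = 15941
Band 4: 2900 × 0.968 = 2807
Band 5: 11000 × 0.966 = 10626
Band 6: 4400 × 0.959 + 2300 × 0.528 = 4220 + 1214 = 5434
Net migration: Band 1 − 10 → 9779; Band 2 − 240 → 18034; Band 3 − 290 → 15651; Band 4 − 270 → 2537; Band 5 + 220 → 10846; Band 6 − 380 → 5054
→ [9779, 18034, 15651, 2537, 10846, 5054]
After projecting period 2:
Births: 18034 × 0.51 = 9197  |  15651 × 0.509 = 7966 → 17163
Band 2: 9779 × 0.972 = 9505
Band 3: 18034 × 0.978 = 17637
Band 4: 15651 × 0.968 = 15150
Band 5: 2537 × 0.966 = 2451
Band 6: 10846 × 0.959 + 5054 × 0.528 = 10401 + 2669 = 13070
Net migration: Band 1 − 10 → 17153; Band 2 − 240 → 9265; Band 3 − 290 → 17347; Band 4 − 270 → 14880; Band 5 + 220 → 2671; Band 6 − 380 → 12690
→ [17153, 9265, 17347, 14880, 2671, 12690]
After projecting period 3:
Births: 9265 × 0.51 = 4725  |  17347 × 0.509 = 8830 → 13555
Band 2: 17153 × 0.972 = 16673
Band 3: 9265 × 0.978 = 9061
Band 4: 17347 × 0.968 = 16792
Band 5: 14880 × 0.966 = 14374
Band 6: 2671 × 0.959 + 12690 × 0.528 = 2561 + 6700 = 9261
Net migration: Band 1 − 10 → 13545; Band 2 − 240 → 16433; Band 3 − 290 → 8771; Band 4 − 270 → 16522; Band 5 + 220 → 14594; Band 6 − 380 → 8881
→ [13545, 16433, 8771, 16522, 14594, 8881]
Dependents (band 0–14 + band 75+) = 13545 + 8881 = 22426; working-age = 56320; ratio = 22426/56320 × 100 = 39.8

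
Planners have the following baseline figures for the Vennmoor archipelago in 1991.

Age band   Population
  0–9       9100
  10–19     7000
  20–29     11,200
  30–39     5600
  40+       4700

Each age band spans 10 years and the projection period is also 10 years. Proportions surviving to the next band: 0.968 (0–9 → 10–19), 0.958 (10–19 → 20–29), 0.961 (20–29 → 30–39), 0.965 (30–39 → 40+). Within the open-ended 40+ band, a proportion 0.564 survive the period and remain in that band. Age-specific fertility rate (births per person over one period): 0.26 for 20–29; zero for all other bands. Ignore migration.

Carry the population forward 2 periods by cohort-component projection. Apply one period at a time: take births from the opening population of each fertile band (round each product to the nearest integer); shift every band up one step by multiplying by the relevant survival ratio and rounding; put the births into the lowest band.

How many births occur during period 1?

2912

(Bands numbered youngest = 1 to oldest = 5.)
Period 1:
Births: 11200 * 0.26 = 2912
Band 2: 9100 * 0.968 = 8809
Band 3: 7000 * 0.958 = 6706
Band 4: 11200 * 0.961 = 10763
Band 5: 5600 * 0.965 + 4700 * 0.564 = 5404 + 2651 = 8055
Giving 2912 / 8809 / 6706 / 10763 / 8055.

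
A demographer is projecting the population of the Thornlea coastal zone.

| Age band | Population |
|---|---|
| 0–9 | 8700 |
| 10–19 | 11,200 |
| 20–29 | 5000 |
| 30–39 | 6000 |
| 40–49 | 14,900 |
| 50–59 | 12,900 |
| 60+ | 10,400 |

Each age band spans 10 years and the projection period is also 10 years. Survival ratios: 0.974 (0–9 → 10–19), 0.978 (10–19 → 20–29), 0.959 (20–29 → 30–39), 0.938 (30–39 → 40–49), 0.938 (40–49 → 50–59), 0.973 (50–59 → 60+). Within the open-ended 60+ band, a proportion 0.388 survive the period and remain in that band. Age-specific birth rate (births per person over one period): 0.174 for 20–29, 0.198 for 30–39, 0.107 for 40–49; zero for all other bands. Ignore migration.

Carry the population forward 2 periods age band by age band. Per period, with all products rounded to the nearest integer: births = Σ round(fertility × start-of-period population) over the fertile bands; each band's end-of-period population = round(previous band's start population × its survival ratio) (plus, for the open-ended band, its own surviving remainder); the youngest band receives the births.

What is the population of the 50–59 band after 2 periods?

[period 1]
Births: 5000 × 0.174 = 870  |  6000 × 0.198 = 1188  |  14900 × 0.107 = 1594 → 3652
10–19: 8700 × 0.974 = 8474
20–29: 11200 × 0.978 = 10954
30–39: 5000 × 0.959 = 4795
40–49: 6000 × 0.938 = 5628
50–59: 14900 × 0.938 = 13976
60+: 12900 × 0.973 + 10400 × 0.388 = 12552 + 4035 = 16587
Giving 3652 / 8474 / 10954 / 4795 / 5628 / 13976 / 16587.
[period 2]
Births: 10954 × 0.174 = 1906  |  4795 × 0.198 = 949  |  5628 × 0.107 = 602 → 3457
10–19: 3652 × 0.974 = 3557
20–29: 8474 × 0.978 = 8288
30–39: 10954 × 0.959 = 10505
40–49: 4795 × 0.938 = 4498
50–59: 5628 × 0.938 = 5279
60+: 13976 × 0.973 + 16587 × 0.388 = 13599 + 6436 = 20035
Giving 3457 / 3557 / 8288 / 10505 / 4498 / 5279 / 20035.

5279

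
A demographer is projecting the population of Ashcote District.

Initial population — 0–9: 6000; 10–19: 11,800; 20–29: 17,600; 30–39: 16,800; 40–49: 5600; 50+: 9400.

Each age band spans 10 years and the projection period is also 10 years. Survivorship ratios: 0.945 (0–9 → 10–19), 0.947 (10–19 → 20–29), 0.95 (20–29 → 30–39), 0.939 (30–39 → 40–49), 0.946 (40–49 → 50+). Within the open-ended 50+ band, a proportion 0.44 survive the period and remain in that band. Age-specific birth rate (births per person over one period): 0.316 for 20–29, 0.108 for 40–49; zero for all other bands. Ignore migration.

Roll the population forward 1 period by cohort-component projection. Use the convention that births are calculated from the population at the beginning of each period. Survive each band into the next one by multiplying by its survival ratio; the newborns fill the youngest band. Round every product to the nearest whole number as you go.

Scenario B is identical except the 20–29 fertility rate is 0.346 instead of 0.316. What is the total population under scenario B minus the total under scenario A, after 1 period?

Numbering the groups 1..6 from youngest to oldest:
Period 1.
Births: 17600 × 0.316 = 5562 ; 5600 × 0.108 = 605 → total 6167
Group 2: 6000 × 0.945 = 5670
Group 3: 11800 × 0.947 = 11175
Group 4: 17600 × 0.95 = 16720
Group 5: 16800 × 0.939 = 15775
Group 6: 5600 × 0.946 + 9400 × 0.44 = 5298 + 4136 = 9434
→ [6167, 5670, 11175, 16720, 15775, 9434]
Scenario A total after 1 period: 64941
Scenario B projection —
Period 1.
Births: 17600 × 0.346 = 6090 ; 5600 × 0.108 = 605 → total 6695
Group 2: 6000 × 0.945 = 5670
Group 3: 11800 × 0.947 = 11175
Group 4: 17600 × 0.95 = 16720
Group 5: 16800 × 0.939 = 15775
Group 6: 5600 × 0.946 + 9400 × 0.44 = 5298 + 4136 = 9434
→ [6695, 5670, 11175, 16720, 15775, 9434]
Scenario B total after 1 period: 65469
Difference B − A = 65469 − 64941 = 528

528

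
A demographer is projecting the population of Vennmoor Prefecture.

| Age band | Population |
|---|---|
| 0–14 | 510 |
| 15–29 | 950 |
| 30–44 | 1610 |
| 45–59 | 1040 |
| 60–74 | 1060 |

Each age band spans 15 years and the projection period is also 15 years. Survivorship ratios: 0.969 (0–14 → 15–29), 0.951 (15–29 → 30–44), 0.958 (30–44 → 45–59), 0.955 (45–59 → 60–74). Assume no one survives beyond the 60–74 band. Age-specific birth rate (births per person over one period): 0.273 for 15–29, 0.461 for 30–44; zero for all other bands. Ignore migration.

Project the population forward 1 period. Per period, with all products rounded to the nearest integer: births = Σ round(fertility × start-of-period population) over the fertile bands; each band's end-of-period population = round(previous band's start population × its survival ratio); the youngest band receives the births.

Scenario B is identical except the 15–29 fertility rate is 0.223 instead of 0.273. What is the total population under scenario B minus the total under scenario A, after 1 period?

-47

[period 1]
Births: 950 * 0.273 = 259  |  1610 * 0.461 = 742 → total 1001
15–29: 510 * 0.969 = 494
30–44: 950 * 0.951 = 903
45–59: 1610 * 0.958 = 1542
60–74: 1040 * 0.955 = 993
End of period: [1001, 494, 903, 1542, 993]
Scenario A total after 1 period: 4933
Scenario B projection —
[period 1]
Births: 950 * 0.223 = 212  |  1610 * 0.461 = 742 → total 954
15–29: 510 * 0.969 = 494
30–44: 950 * 0.951 = 903
45–59: 1610 * 0.958 = 1542
60–74: 1040 * 0.955 = 993
End of period: [954, 494, 903, 1542, 993]
Scenario B total after 1 period: 4886
Difference B − A = 4886 − 4933 = -47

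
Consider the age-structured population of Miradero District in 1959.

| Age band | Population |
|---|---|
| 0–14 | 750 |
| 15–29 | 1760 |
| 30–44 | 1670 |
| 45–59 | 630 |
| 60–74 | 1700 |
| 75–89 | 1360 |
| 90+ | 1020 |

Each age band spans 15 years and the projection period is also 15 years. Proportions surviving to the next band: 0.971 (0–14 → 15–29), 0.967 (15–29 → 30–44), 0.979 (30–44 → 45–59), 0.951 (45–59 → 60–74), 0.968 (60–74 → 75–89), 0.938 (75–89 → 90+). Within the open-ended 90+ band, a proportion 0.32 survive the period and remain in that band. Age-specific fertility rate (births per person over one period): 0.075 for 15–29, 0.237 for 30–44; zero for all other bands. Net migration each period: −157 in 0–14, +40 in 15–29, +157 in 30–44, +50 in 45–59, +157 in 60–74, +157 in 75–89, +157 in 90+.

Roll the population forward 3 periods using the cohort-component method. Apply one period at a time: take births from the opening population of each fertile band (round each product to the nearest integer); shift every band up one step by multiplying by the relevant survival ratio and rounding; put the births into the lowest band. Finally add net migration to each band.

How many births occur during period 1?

528

Period 1.
Births: 1760 * 0.075 = 132 ; 1670 * 0.237 = 396 → 528
15–29: 750 * 0.971 = 728
30–44: 1760 * 0.967 = 1702
45–59: 1670 * 0.979 = 1635
60–74: 630 * 0.951 = 599
75–89: 1700 * 0.968 = 1646
90+: 1360 * 0.938 + 1020 * 0.32 = 1276 + 326 = 1602
Net migration: 0–14 − 157 → 371; 15–29 + 40 → 768; 30–44 + 157 → 1859; 45–59 + 50 → 1685; 60–74 + 157 → 756; 75–89 + 157 → 1803; 90+ + 157 → 1759
Population now: 0–14=371, 15–29=768, 30–44=1859, 45–59=1685, 60–74=756, 75–89=1803, 90+=1759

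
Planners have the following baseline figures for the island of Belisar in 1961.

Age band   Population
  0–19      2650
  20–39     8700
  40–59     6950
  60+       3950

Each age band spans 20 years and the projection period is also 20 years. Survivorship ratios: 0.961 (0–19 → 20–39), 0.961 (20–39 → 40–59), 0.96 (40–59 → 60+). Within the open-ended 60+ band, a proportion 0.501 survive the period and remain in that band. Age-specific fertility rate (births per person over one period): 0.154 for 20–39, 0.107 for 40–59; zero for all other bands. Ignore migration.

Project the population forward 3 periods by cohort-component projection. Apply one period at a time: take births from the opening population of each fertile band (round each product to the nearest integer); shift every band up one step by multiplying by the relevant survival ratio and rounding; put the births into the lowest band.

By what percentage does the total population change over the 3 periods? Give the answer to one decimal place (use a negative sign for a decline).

Call the bands 1 to 4, youngest first.
Period 1.
Births: 8700 * 0.154 = 1340, 6950 * 0.107 = 744 → total 2084
Band 2: 2650 * 0.961 = 2547
Band 3: 8700 * 0.961 = 8361
Band 4: 6950 * 0.96 + 3950 * 0.501 = 6672 + 1979 = 8651
→ [2084, 2547, 8361, 8651]
Period 2.
Births: 2547 * 0.154 = 392, 8361 * 0.107 = 895 → total 1287
Band 2: 2084 * 0.961 = 2003
Band 3: 2547 * 0.961 = 2448
Band 4: 8361 * 0.96 + 8651 * 0.501 = 8027 + 4334 = 12361
→ [1287, 2003, 2448, 12361]
Period 3.
Births: 2003 * 0.154 = 308, 2448 * 0.107 = 262 → total 570
Band 2: 1287 * 0.961 = 1237
Band 3: 2003 * 0.961 = 1925
Band 4: 2448 * 0.96 + 12361 * 0.501 = 2350 + 6193 = 8543
→ [570, 1237, 1925, 8543]
Total: 22250 → 12275; change = -9975; percentage change = -44.8%

-44.8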